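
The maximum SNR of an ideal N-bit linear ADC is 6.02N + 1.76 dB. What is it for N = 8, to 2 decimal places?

49.92 dB

6.02 × 8 + 1.76 = 49.92 dB.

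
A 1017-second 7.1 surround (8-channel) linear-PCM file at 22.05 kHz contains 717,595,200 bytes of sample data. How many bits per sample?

Bytes per sample = 717,595,200 / (22,050 × 1,017 × 8) = 717,595,200 / 179,398,800 = 4.
Bit depth = 4 × 8 = 32 bits.

32 bits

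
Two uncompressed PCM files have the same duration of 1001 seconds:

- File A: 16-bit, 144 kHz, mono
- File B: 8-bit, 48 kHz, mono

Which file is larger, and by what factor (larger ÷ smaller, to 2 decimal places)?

File A: 144,000 × 2 × 1 = 288,000 bytes/s.
File B: 48,000 × 1 × 1 = 48,000 bytes/s.
File A is larger; ratio = 288,288,000 / 48,048,000 = 6.00.

File A, by a factor of 6.00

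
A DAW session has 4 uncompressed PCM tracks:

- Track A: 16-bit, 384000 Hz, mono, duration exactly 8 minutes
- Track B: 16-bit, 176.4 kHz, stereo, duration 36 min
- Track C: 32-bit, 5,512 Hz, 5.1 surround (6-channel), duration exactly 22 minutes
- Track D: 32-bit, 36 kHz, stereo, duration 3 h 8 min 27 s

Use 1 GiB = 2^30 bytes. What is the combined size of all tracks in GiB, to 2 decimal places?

4.96 GiB

Track A: exactly 8 minutes = 480 s; 384,000 × 480 × 2 × 1 = 368,640,000 bytes.
Track B: 36 min = 2,160 s; 176,400 × 2,160 × 2 × 2 = 1,524,096,000 bytes.
Track C: exactly 22 minutes = 1,320 s; 5,512 × 1,320 × 4 × 6 = 174,620,160 bytes.
Track D: 3 h 8 min 27 s = 11,307 s; 36,000 × 11,307 × 4 × 2 = 3,256,416,000 bytes.
Total = 5,323,772,160 bytes = 4.96 GiB.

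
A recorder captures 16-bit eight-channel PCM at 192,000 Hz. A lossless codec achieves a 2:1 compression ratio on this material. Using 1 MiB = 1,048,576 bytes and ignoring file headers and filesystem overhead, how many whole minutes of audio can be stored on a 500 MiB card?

Uncompressed byte rate = 192,000 × 2 × 8 = 3,072,000 bytes/s.
After 2:1 compression, effective rate ≈ 1536000 bytes/s.
Capacity = 500 × 1,048,576 = 524,288,000 bytes.
524,288,000 / effective rate ≈ 341.33 s → 5 minutes.

5 minutes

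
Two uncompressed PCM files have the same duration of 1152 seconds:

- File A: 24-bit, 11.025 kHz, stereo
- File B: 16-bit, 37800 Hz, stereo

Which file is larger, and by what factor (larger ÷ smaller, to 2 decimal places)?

File B, by a factor of 2.29

File A: 11,025 × 3 × 2 = 66,150 bytes/s.
File B: 37,800 × 2 × 2 = 151,200 bytes/s.
File B is larger; ratio = 174,182,400 / 76,204,800 = 2.29.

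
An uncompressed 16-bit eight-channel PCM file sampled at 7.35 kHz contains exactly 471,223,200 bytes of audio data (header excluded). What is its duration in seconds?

Byte rate = 7,350 × 2 × 8 = 117,600 bytes/s.
Duration = 471,223,200 / 117,600 = 4,007 s.

4,007 seconds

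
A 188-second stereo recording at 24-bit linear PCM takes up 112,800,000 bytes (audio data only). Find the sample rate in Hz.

100,000 Hz

Bytes = sample_rate × seconds × bytes_per_sample × channels.
sample_rate = 112,800,000 / (188 × 3 × 2) = 112,800,000 / 1,128 = 100,000 Hz.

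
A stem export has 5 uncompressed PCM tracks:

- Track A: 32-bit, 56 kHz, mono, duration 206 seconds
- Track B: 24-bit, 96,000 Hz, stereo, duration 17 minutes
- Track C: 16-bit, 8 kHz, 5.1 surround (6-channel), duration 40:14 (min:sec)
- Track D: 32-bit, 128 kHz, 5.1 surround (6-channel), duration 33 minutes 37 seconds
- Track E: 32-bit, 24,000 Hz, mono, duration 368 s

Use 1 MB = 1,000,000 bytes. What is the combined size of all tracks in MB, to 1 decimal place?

7097.0 MB

Track A: 56,000 × 206 × 4 × 1 = 46,144,000 bytes.
Track B: 17 minutes = 1,020 s; 96,000 × 1,020 × 3 × 2 = 587,520,000 bytes.
Track C: 40:14 (min:sec) = 2,414 s; 8,000 × 2,414 × 2 × 6 = 231,744,000 bytes.
Track D: 33 minutes 37 seconds = 2,017 s; 128,000 × 2,017 × 4 × 6 = 6,196,224,000 bytes.
Track E: 24,000 × 368 × 4 × 1 = 35,328,000 bytes.
Total = 7,096,960,000 bytes = 7097.0 MB.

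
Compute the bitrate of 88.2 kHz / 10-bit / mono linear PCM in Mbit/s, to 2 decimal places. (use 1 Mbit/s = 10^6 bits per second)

0.88 Mbit/s

Bit rate = 88,200 × 10 × 1 = 882,000 bits/s.
= 0.88 Mbit/s.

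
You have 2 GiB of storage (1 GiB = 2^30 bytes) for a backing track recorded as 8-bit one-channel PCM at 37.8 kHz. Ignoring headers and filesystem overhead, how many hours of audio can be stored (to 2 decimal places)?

Uncompressed byte rate = 37,800 × 1 × 1 = 37,800 bytes/s.
Capacity = 2 × 1,073,741,824 = 2,147,483,648 bytes.
2,147,483,648 / 37,800 ≈ 56811.74 s → 15.78 hours.

15.78 hours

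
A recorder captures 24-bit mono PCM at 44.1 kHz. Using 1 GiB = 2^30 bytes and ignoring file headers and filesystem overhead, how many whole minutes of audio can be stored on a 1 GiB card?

Uncompressed byte rate = 44,100 × 3 × 1 = 132,300 bytes/s.
Capacity = 1 × 1,073,741,824 = 1,073,741,824 bytes.
1,073,741,824 / 132,300 ≈ 8115.96 s → 135 minutes.

135 minutes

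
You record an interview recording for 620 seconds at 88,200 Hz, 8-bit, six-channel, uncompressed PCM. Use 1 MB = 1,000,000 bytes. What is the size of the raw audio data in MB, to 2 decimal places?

328.10 MB

Bytes = 88,200 samples/s × 620 s × 1 bytes/sample × 6 ch = 328,104,000 bytes.
328,104,000 / 1,000,000 = 328.10 MB.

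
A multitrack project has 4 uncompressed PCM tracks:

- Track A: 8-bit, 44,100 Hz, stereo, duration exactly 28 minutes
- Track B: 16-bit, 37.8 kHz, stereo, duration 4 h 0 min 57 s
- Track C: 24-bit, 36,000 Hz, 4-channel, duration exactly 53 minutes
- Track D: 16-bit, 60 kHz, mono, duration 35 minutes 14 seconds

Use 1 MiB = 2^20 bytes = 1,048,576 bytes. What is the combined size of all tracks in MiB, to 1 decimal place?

3778.0 MiB

Track A: exactly 28 minutes = 1,680 s; 44,100 × 1,680 × 1 × 2 = 148,176,000 bytes.
Track B: 4 h 0 min 57 s = 14,457 s; 37,800 × 14,457 × 2 × 2 = 2,185,898,400 bytes.
Track C: exactly 53 minutes = 3,180 s; 36,000 × 3,180 × 3 × 4 = 1,373,760,000 bytes.
Track D: 35 minutes 14 seconds = 2,114 s; 60,000 × 2,114 × 2 × 1 = 253,680,000 bytes.
Total = 3,961,514,400 bytes = 3778.0 MiB.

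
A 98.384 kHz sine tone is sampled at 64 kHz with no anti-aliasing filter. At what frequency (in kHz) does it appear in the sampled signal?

Nyquist = 64,000/2 = 32,000 Hz; 98,384 Hz exceeds it.
Alias = |98,384 − 2×64,000| = |98,384 − 128,000| = 29,616 Hz = 29.616 kHz.

29.616 kHz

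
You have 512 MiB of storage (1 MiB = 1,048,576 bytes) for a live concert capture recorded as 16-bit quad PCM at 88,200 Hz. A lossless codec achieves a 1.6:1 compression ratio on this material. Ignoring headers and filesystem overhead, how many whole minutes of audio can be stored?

Uncompressed byte rate = 88,200 × 2 × 4 = 705,600 bytes/s.
After 1.6:1 compression, effective rate ≈ 441000 bytes/s.
Capacity = 512 × 1,048,576 = 536,870,912 bytes.
536,870,912 / effective rate ≈ 1217.39 s → 20 minutes.

20 minutes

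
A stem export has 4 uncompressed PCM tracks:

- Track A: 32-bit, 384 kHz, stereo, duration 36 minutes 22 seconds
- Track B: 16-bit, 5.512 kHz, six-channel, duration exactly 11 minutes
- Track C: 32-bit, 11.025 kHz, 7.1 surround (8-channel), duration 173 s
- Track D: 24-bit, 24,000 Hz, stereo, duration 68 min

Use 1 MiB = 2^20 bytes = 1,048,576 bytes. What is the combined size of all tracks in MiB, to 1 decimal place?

Track A: 36 minutes 22 seconds = 2,182 s; 384,000 × 2,182 × 4 × 2 = 6,703,104,000 bytes.
Track B: exactly 11 minutes = 660 s; 5,512 × 660 × 2 × 6 = 43,655,040 bytes.
Track C: 11,025 × 173 × 4 × 8 = 61,034,400 bytes.
Track D: 68 min = 4,080 s; 24,000 × 4,080 × 3 × 2 = 587,520,000 bytes.
Total = 7,395,313,440 bytes = 7052.7 MiB.

7052.7 MiB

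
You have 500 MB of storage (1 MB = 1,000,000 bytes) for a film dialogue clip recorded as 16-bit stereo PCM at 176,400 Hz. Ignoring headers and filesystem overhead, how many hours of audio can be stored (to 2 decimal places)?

0.20 hours

Uncompressed byte rate = 176,400 × 2 × 2 = 705,600 bytes/s.
Capacity = 500 × 1,000,000 = 500,000,000 bytes.
500,000,000 / 705,600 ≈ 708.62 s → 0.20 hours.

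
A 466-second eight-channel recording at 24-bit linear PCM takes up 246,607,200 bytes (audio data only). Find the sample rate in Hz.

22,050 Hz

Bytes = sample_rate × seconds × bytes_per_sample × channels.
sample_rate = 246,607,200 / (466 × 3 × 8) = 246,607,200 / 11,184 = 22,050 Hz.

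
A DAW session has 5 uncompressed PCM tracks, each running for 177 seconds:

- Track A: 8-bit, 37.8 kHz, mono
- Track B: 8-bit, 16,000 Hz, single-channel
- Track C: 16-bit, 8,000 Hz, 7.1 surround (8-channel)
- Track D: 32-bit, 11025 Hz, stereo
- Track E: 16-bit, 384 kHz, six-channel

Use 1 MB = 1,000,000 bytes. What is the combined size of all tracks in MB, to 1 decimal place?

863.4 MB

Track A: 37,800 × 177 × 1 × 1 = 6,690,600 bytes.
Track B: 16,000 × 177 × 1 × 1 = 2,832,000 bytes.
Track C: 8,000 × 177 × 2 × 8 = 22,656,000 bytes.
Track D: 11,025 × 177 × 4 × 2 = 15,611,400 bytes.
Track E: 384,000 × 177 × 2 × 6 = 815,616,000 bytes.
Total = 863,406,000 bytes = 863.4 MB.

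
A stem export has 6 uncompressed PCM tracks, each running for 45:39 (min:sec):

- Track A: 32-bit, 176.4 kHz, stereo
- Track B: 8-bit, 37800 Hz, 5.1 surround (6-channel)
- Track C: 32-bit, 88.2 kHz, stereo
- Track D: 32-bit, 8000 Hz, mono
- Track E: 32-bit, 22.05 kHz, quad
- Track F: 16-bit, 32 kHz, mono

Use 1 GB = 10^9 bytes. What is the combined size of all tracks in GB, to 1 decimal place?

45:39 (min:sec) = 2,739 s.
Track A: 176,400 × 2,739 × 4 × 2 = 3,865,276,800 bytes.
Track B: 37,800 × 2,739 × 1 × 6 = 621,205,200 bytes.
Track C: 88,200 × 2,739 × 4 × 2 = 1,932,638,400 bytes.
Track D: 8,000 × 2,739 × 4 × 1 = 87,648,000 bytes.
Track E: 22,050 × 2,739 × 4 × 4 = 966,319,200 bytes.
Track F: 32,000 × 2,739 × 2 × 1 = 175,296,000 bytes.
Total = 7,648,383,600 bytes = 7.6 GB.

7.6 GB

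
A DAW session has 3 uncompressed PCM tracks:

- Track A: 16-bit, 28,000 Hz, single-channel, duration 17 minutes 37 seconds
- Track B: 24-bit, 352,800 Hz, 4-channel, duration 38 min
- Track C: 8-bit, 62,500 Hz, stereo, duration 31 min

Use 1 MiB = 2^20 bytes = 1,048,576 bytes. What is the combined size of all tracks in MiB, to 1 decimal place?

Track A: 17 minutes 37 seconds = 1,057 s; 28,000 × 1,057 × 2 × 1 = 59,192,000 bytes.
Track B: 38 min = 2,280 s; 352,800 × 2,280 × 3 × 4 = 9,652,608,000 bytes.
Track C: 31 min = 1,860 s; 62,500 × 1,860 × 1 × 2 = 232,500,000 bytes.
Total = 9,944,300,000 bytes = 9483.6 MiB.

9483.6 MiB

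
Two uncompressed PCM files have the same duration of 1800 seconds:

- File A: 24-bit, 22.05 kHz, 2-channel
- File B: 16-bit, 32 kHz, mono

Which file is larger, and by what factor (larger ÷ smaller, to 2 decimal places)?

File A: 22,050 × 3 × 2 = 132,300 bytes/s.
File B: 32,000 × 2 × 1 = 64,000 bytes/s.
File A is larger; ratio = 238,140,000 / 115,200,000 = 2.07.

File A, by a factor of 2.07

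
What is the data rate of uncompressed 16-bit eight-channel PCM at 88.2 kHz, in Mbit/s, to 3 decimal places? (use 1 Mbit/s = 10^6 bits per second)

Bit rate = 88,200 × 16 × 8 = 11,289,600 bits/s.
= 11.290 Mbit/s.

11.290 Mbit/s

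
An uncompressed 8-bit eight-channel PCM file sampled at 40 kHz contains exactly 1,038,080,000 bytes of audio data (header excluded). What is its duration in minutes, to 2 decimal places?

Byte rate = 40,000 × 1 × 8 = 320,000 bytes/s.
Duration = 1,038,080,000 / 320,000 = 3,244 s.
3,244 s / 60 = 54.07 minutes.

54.07 minutes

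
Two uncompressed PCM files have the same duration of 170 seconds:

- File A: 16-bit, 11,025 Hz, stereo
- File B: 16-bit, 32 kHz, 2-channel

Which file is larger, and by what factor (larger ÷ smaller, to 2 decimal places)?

File A: 11,025 × 2 × 2 = 44,100 bytes/s.
File B: 32,000 × 2 × 2 = 128,000 bytes/s.
File B is larger; ratio = 21,760,000 / 7,497,000 = 2.90.

File B, by a factor of 2.90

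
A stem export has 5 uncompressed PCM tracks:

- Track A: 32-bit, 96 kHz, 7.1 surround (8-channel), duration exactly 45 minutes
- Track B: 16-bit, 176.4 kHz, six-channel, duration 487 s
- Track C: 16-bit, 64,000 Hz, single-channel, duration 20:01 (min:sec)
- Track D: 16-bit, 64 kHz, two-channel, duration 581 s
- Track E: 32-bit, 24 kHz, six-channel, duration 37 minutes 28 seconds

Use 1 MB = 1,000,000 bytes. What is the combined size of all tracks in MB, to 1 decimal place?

10922.6 MB

Track A: exactly 45 minutes = 2,700 s; 96,000 × 2,700 × 4 × 8 = 8,294,400,000 bytes.
Track B: 176,400 × 487 × 2 × 6 = 1,030,881,600 bytes.
Track C: 20:01 (min:sec) = 1,201 s; 64,000 × 1,201 × 2 × 1 = 153,728,000 bytes.
Track D: 64,000 × 581 × 2 × 2 = 148,736,000 bytes.
Track E: 37 minutes 28 seconds = 2,248 s; 24,000 × 2,248 × 4 × 6 = 1,294,848,000 bytes.
Total = 10,922,593,600 bytes = 10922.6 MB.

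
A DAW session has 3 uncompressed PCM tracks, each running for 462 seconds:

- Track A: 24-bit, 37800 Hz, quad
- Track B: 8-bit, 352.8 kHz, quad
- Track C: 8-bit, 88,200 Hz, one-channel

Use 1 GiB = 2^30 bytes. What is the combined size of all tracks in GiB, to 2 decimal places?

0.84 GiB

Track A: 37,800 × 462 × 3 × 4 = 209,563,200 bytes.
Track B: 352,800 × 462 × 1 × 4 = 651,974,400 bytes.
Track C: 88,200 × 462 × 1 × 1 = 40,748,400 bytes.
Total = 902,286,000 bytes = 0.84 GiB.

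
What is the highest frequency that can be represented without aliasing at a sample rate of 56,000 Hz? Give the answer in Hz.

Nyquist frequency = sample rate / 2 = 56,000 / 2 = 28,000 Hz.

28,000 Hz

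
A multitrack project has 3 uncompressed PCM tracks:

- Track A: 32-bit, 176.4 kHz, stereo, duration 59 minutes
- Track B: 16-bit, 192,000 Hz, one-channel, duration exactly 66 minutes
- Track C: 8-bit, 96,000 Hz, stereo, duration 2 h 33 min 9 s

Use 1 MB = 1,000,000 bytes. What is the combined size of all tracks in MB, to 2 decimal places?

8280.58 MB

Track A: 59 minutes = 3,540 s; 176,400 × 3,540 × 4 × 2 = 4,995,648,000 bytes.
Track B: exactly 66 minutes = 3,960 s; 192,000 × 3,960 × 2 × 1 = 1,520,640,000 bytes.
Track C: 2 h 33 min 9 s = 9,189 s; 96,000 × 9,189 × 1 × 2 = 1,764,288,000 bytes.
Total = 8,280,576,000 bytes = 8280.58 MB.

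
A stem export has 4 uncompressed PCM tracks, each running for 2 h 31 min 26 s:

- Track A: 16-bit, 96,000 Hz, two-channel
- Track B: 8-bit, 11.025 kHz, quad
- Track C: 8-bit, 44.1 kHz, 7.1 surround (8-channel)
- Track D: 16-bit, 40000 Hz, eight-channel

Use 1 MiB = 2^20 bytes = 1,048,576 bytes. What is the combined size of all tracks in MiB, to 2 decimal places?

12312.22 MiB

2 h 31 min 26 s = 9,086 s.
Track A: 96,000 × 9,086 × 2 × 2 = 3,489,024,000 bytes.
Track B: 11,025 × 9,086 × 1 × 4 = 400,692,600 bytes.
Track C: 44,100 × 9,086 × 1 × 8 = 3,205,540,800 bytes.
Track D: 40,000 × 9,086 × 2 × 8 = 5,815,040,000 bytes.
Total = 12,910,297,400 bytes = 12312.22 MiB.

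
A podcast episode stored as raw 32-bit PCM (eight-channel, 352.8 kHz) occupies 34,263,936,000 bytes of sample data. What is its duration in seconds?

Byte rate = 352,800 × 4 × 8 = 11,289,600 bytes/s.
Duration = 34,263,936,000 / 11,289,600 = 3,035 s.

3,035 seconds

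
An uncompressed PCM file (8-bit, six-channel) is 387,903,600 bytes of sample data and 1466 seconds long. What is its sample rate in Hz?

44,100 Hz

Bytes = sample_rate × seconds × bytes_per_sample × channels.
sample_rate = 387,903,600 / (1,466 × 1 × 6) = 387,903,600 / 8,796 = 44,100 Hz.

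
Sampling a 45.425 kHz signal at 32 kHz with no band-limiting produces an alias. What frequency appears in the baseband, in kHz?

Nyquist = 32,000/2 = 16,000 Hz; 45,425 Hz exceeds it.
Alias = |45,425 − 1×32,000| = |45,425 − 32,000| = 13,425 Hz = 13.425 kHz.

13.425 kHz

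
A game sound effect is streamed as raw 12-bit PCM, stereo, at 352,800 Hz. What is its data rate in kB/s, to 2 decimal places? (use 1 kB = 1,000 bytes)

Bit rate = 352,800 × 12 × 2 = 8,467,200 bits/s.
8,467,200 / 8 = 1,058,400 B/s = 1058.40 kB/s.

1058.40 kB/s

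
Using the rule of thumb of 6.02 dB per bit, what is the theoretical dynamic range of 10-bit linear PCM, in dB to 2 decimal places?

10 × 6.02 = 60.20 dB.

60.20 dB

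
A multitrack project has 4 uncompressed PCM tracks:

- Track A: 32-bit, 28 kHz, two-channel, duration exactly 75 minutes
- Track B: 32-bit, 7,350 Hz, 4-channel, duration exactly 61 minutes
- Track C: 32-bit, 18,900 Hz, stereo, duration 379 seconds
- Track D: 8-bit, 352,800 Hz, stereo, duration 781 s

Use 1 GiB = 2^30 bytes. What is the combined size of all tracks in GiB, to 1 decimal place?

Track A: exactly 75 minutes = 4,500 s; 28,000 × 4,500 × 4 × 2 = 1,008,000,000 bytes.
Track B: exactly 61 minutes = 3,660 s; 7,350 × 3,660 × 4 × 4 = 430,416,000 bytes.
Track C: 18,900 × 379 × 4 × 2 = 57,304,800 bytes.
Track D: 352,800 × 781 × 1 × 2 = 551,073,600 bytes.
Total = 2,046,794,400 bytes = 1.9 GiB.

1.9 GiB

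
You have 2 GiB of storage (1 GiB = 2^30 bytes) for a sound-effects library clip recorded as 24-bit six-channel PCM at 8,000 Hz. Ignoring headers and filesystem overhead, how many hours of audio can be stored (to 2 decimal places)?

Uncompressed byte rate = 8,000 × 3 × 6 = 144,000 bytes/s.
Capacity = 2 × 1,073,741,824 = 2,147,483,648 bytes.
2,147,483,648 / 144,000 ≈ 14913.08 s → 4.14 hours.

4.14 hours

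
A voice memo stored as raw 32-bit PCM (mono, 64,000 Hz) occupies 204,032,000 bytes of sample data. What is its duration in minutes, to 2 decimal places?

Byte rate = 64,000 × 4 × 1 = 256,000 bytes/s.
Duration = 204,032,000 / 256,000 = 797 s.
797 s / 60 = 13.28 minutes.

13.28 minutes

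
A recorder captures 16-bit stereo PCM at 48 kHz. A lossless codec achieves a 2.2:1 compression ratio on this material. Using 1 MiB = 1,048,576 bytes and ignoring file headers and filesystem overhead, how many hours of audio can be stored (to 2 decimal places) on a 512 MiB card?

1.71 hours

Uncompressed byte rate = 48,000 × 2 × 2 = 192,000 bytes/s.
After 2.2:1 compression, effective rate ≈ 87272.73 bytes/s.
Capacity = 512 × 1,048,576 = 536,870,912 bytes.
536,870,912 / effective rate ≈ 6151.65 s → 1.71 hours.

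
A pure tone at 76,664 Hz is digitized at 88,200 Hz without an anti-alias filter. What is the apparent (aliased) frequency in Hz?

Nyquist = 88,200/2 = 44,100 Hz; 76,664 Hz exceeds it.
Alias = |76,664 − 1×88,200| = |76,664 − 88,200| = 11,536 Hz.

11,536 Hz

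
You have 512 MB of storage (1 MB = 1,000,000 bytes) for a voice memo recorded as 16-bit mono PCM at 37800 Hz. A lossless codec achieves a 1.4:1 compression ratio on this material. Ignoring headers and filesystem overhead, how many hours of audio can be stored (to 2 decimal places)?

2.63 hours

Uncompressed byte rate = 37,800 × 2 × 1 = 75,600 bytes/s.
After 1.4:1 compression, effective rate ≈ 54000 bytes/s.
Capacity = 512 × 1,000,000 = 512,000,000 bytes.
512,000,000 / effective rate ≈ 9481.48 s → 2.63 hours.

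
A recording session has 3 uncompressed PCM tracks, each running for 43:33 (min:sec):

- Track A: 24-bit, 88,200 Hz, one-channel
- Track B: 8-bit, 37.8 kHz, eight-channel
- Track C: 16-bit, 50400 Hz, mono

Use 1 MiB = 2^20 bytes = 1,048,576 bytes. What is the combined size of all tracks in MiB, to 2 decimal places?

43:33 (min:sec) = 2,613 s.
Track A: 88,200 × 2,613 × 3 × 1 = 691,399,800 bytes.
Track B: 37,800 × 2,613 × 1 × 8 = 790,171,200 bytes.
Track C: 50,400 × 2,613 × 2 × 1 = 263,390,400 bytes.
Total = 1,744,961,400 bytes = 1664.12 MiB.

1664.12 MiB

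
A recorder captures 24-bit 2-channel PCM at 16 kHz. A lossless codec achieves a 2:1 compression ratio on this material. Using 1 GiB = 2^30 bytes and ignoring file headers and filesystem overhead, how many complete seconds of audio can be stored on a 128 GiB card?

Uncompressed byte rate = 16,000 × 3 × 2 = 96,000 bytes/s.
After 2:1 compression, effective rate ≈ 48000 bytes/s.
Capacity = 128 × 1,073,741,824 = 137,438,953,472 bytes.
137,438,953,472 / effective rate ≈ 2863311.53 s → 2,863,311 seconds.

2,863,311 seconds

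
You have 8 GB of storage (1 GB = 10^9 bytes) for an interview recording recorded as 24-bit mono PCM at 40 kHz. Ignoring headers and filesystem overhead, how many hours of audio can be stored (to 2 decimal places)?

Uncompressed byte rate = 40,000 × 3 × 1 = 120,000 bytes/s.
Capacity = 8 × 1,000,000,000 = 8,000,000,000 bytes.
8,000,000,000 / 120,000 ≈ 66666.67 s → 18.52 hours.

18.52 hours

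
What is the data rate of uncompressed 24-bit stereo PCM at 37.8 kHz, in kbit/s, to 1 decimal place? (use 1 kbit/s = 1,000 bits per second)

Bit rate = 37,800 × 24 × 2 = 1,814,400 bits/s.
= 1814.4 kbit/s.

1814.4 kbit/s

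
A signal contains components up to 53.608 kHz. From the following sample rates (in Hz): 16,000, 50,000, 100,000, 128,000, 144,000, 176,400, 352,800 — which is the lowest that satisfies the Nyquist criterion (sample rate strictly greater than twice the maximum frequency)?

Need sample rate > 2 × 53,608 = 107,216 Hz.
Lowest listed rate above 107,216 Hz is 128,000 Hz.

128,000 Hz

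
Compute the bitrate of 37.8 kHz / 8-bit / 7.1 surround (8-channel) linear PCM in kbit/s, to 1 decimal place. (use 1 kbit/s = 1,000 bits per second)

2419.2 kbit/s

Bit rate = 37,800 × 8 × 8 = 2,419,200 bits/s.
= 2419.2 kbit/s.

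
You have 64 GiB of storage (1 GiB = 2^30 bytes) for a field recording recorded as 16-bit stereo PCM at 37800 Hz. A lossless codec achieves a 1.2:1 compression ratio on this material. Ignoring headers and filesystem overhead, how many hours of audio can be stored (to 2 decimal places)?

151.50 hours

Uncompressed byte rate = 37,800 × 2 × 2 = 151,200 bytes/s.
After 1.2:1 compression, effective rate ≈ 126000 bytes/s.
Capacity = 64 × 1,073,741,824 = 68,719,476,736 bytes.
68,719,476,736 / effective rate ≈ 545392.67 s → 151.50 hours.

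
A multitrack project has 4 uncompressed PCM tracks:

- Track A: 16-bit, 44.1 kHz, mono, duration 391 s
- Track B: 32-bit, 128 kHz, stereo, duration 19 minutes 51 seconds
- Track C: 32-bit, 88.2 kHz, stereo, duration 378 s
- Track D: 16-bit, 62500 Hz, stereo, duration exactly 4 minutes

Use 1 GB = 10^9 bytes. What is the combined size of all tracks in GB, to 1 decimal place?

1.6 GB

Track A: 44,100 × 391 × 2 × 1 = 34,486,200 bytes.
Track B: 19 minutes 51 seconds = 1,191 s; 128,000 × 1,191 × 4 × 2 = 1,219,584,000 bytes.
Track C: 88,200 × 378 × 4 × 2 = 266,716,800 bytes.
Track D: exactly 4 minutes = 240 s; 62,500 × 240 × 2 × 2 = 60,000,000 bytes.
Total = 1,580,787,000 bytes = 1.6 GB.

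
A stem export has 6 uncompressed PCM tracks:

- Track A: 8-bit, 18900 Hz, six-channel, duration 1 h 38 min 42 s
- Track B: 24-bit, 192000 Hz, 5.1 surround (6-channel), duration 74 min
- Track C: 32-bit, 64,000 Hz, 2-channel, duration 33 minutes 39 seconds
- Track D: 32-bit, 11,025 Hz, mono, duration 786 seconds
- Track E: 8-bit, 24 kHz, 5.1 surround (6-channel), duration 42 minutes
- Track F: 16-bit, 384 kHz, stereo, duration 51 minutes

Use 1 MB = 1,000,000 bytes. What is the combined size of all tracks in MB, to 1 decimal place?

22147.6 MB

Track A: 1 h 38 min 42 s = 5,922 s; 18,900 × 5,922 × 1 × 6 = 671,554,800 bytes.
Track B: 74 min = 4,440 s; 192,000 × 4,440 × 3 × 6 = 15,344,640,000 bytes.
Track C: 33 minutes 39 seconds = 2,019 s; 64,000 × 2,019 × 4 × 2 = 1,033,728,000 bytes.
Track D: 11,025 × 786 × 4 × 1 = 34,662,600 bytes.
Track E: 42 minutes = 2,520 s; 24,000 × 2,520 × 1 × 6 = 362,880,000 bytes.
Track F: 51 minutes = 3,060 s; 384,000 × 3,060 × 2 × 2 = 4,700,160,000 bytes.
Total = 22,147,625,400 bytes = 22147.6 MB.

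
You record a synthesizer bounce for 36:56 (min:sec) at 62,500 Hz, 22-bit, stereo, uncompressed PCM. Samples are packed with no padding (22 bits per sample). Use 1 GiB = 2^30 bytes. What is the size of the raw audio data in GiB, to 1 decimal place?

Duration = 36:56 (min:sec) = 2,216 s.
Bits = 62,500 × 2,216 × 22 × 2 = 6,094,000,000 bits = 761,750,000 bytes.
761,750,000 / 1,073,741,824 = 0.7 GiB.

0.7 GiB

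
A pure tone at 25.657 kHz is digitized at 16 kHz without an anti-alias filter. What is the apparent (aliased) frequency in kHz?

6.343 kHz

Nyquist = 16,000/2 = 8,000 Hz; 25,657 Hz exceeds it.
Alias = |25,657 − 2×16,000| = |25,657 − 32,000| = 6,343 Hz = 6.343 kHz.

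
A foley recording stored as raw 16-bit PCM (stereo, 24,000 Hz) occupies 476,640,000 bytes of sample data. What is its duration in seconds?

4,965 seconds

Byte rate = 24,000 × 2 × 2 = 96,000 bytes/s.
Duration = 476,640,000 / 96,000 = 4,965 s.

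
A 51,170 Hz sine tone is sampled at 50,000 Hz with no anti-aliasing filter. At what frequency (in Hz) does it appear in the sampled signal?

Nyquist = 50,000/2 = 25,000 Hz; 51,170 Hz exceeds it.
Alias = |51,170 − 1×50,000| = |51,170 − 50,000| = 1,170 Hz.

1,170 Hz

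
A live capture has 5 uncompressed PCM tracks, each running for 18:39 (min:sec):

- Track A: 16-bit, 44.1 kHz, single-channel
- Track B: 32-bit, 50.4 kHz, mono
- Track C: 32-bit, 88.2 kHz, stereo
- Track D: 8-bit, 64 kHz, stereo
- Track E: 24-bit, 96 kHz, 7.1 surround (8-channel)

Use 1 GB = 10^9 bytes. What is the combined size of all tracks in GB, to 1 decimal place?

3.8 GB

18:39 (min:sec) = 1,119 s.
Track A: 44,100 × 1,119 × 2 × 1 = 98,695,800 bytes.
Track B: 50,400 × 1,119 × 4 × 1 = 225,590,400 bytes.
Track C: 88,200 × 1,119 × 4 × 2 = 789,566,400 bytes.
Track D: 64,000 × 1,119 × 1 × 2 = 143,232,000 bytes.
Track E: 96,000 × 1,119 × 3 × 8 = 2,578,176,000 bytes.
Total = 3,835,260,600 bytes = 3.8 GB.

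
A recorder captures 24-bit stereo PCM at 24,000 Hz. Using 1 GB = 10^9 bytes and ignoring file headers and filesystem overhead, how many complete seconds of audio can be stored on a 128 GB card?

Uncompressed byte rate = 24,000 × 3 × 2 = 144,000 bytes/s.
Capacity = 128 × 1,000,000,000 = 128,000,000,000 bytes.
128,000,000,000 / 144,000 ≈ 888888.89 s → 888,888 seconds.

888,888 seconds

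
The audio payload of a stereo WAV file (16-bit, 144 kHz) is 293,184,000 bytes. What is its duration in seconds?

509 seconds

Byte rate = 144,000 × 2 × 2 = 576,000 bytes/s.
Duration = 293,184,000 / 576,000 = 509 s.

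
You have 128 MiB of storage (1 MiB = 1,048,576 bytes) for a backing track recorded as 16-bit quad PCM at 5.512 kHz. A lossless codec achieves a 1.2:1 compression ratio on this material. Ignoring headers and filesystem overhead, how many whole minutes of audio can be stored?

60 minutes

Uncompressed byte rate = 5,512 × 2 × 4 = 44,096 bytes/s.
After 1.2:1 compression, effective rate ≈ 36746.67 bytes/s.
Capacity = 128 × 1,048,576 = 134,217,728 bytes.
134,217,728 / effective rate ≈ 3652.51 s → 60 minutes.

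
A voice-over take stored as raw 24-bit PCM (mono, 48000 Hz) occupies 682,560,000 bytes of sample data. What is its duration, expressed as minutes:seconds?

79:00

Byte rate = 48,000 × 3 × 1 = 144,000 bytes/s.
Duration = 682,560,000 / 144,000 = 4,740 s.
4,740 s = 79:00.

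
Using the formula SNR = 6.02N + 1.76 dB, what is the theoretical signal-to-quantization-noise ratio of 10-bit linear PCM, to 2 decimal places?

6.02 × 10 + 1.76 = 61.96 dB.

61.96 dB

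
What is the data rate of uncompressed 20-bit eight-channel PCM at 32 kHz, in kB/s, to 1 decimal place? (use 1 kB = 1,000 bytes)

Bit rate = 32,000 × 20 × 8 = 5,120,000 bits/s.
5,120,000 / 8 = 640,000 B/s = 640.0 kB/s.

640.0 kB/s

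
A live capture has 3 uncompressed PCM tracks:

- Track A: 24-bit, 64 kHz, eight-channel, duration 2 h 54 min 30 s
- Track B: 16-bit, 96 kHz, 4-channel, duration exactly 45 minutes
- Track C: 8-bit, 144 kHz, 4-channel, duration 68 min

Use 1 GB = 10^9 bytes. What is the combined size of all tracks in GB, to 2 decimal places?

Track A: 2 h 54 min 30 s = 10,470 s; 64,000 × 10,470 × 3 × 8 = 16,081,920,000 bytes.
Track B: exactly 45 minutes = 2,700 s; 96,000 × 2,700 × 2 × 4 = 2,073,600,000 bytes.
Track C: 68 min = 4,080 s; 144,000 × 4,080 × 1 × 4 = 2,350,080,000 bytes.
Total = 20,505,600,000 bytes = 20.51 GB.

20.51 GB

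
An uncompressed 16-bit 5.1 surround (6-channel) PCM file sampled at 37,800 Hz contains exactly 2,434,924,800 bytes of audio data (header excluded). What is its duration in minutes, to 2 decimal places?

89.47 minutes

Byte rate = 37,800 × 2 × 6 = 453,600 bytes/s.
Duration = 2,434,924,800 / 453,600 = 5,368 s.
5,368 s / 60 = 89.47 minutes.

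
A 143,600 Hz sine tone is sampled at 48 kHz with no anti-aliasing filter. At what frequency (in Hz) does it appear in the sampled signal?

400 Hz

Nyquist = 48,000/2 = 24,000 Hz; 143,600 Hz exceeds it.
Alias = |143,600 − 3×48,000| = |143,600 − 144,000| = 400 Hz.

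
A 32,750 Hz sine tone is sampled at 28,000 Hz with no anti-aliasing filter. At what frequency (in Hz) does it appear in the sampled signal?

4,750 Hz

Nyquist = 28,000/2 = 14,000 Hz; 32,750 Hz exceeds it.
Alias = |32,750 − 1×28,000| = |32,750 − 28,000| = 4,750 Hz.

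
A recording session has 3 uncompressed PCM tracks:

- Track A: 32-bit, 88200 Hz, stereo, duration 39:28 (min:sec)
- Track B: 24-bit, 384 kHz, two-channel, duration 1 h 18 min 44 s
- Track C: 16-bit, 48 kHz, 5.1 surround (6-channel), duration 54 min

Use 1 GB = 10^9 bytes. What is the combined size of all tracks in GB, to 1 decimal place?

14.4 GB

Track A: 39:28 (min:sec) = 2,368 s; 88,200 × 2,368 × 4 × 2 = 1,670,860,800 bytes.
Track B: 1 h 18 min 44 s = 4,724 s; 384,000 × 4,724 × 3 × 2 = 10,884,096,000 bytes.
Track C: 54 min = 3,240 s; 48,000 × 3,240 × 2 × 6 = 1,866,240,000 bytes.
Total = 14,421,196,800 bytes = 14.4 GB.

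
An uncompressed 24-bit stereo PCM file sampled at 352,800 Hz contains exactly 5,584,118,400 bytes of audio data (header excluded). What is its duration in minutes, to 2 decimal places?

Byte rate = 352,800 × 3 × 2 = 2,116,800 bytes/s.
Duration = 5,584,118,400 / 2,116,800 = 2,638 s.
2,638 s / 60 = 43.97 minutes.

43.97 minutes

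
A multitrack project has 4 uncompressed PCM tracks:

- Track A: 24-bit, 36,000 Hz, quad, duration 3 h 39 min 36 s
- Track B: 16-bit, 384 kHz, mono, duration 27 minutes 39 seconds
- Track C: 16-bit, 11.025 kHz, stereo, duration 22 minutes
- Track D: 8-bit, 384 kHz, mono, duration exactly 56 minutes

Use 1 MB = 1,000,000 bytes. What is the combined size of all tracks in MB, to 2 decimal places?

Track A: 3 h 39 min 36 s = 13,176 s; 36,000 × 13,176 × 3 × 4 = 5,692,032,000 bytes.
Track B: 27 minutes 39 seconds = 1,659 s; 384,000 × 1,659 × 2 × 1 = 1,274,112,000 bytes.
Track C: 22 minutes = 1,320 s; 11,025 × 1,320 × 2 × 2 = 58,212,000 bytes.
Track D: exactly 56 minutes = 3,360 s; 384,000 × 3,360 × 1 × 1 = 1,290,240,000 bytes.
Total = 8,314,596,000 bytes = 8314.60 MB.

8314.60 MB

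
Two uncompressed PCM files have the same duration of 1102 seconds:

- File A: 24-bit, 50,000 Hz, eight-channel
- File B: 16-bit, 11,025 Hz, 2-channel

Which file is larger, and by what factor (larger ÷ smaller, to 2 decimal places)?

File A: 50,000 × 3 × 8 = 1,200,000 bytes/s.
File B: 11,025 × 2 × 2 = 44,100 bytes/s.
File A is larger; ratio = 1,322,400,000 / 48,598,200 = 27.21.

File A, by a factor of 27.21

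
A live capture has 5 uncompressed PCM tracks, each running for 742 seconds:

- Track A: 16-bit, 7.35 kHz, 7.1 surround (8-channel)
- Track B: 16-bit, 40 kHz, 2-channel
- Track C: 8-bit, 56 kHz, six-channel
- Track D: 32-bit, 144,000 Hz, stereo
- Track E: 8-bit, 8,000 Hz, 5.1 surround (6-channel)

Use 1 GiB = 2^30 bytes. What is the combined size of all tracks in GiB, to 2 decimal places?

1.25 GiB

Track A: 7,350 × 742 × 2 × 8 = 87,259,200 bytes.
Track B: 40,000 × 742 × 2 × 2 = 118,720,000 bytes.
Track C: 56,000 × 742 × 1 × 6 = 249,312,000 bytes.
Track D: 144,000 × 742 × 4 × 2 = 854,784,000 bytes.
Track E: 8,000 × 742 × 1 × 6 = 35,616,000 bytes.
Total = 1,345,691,200 bytes = 1.25 GiB.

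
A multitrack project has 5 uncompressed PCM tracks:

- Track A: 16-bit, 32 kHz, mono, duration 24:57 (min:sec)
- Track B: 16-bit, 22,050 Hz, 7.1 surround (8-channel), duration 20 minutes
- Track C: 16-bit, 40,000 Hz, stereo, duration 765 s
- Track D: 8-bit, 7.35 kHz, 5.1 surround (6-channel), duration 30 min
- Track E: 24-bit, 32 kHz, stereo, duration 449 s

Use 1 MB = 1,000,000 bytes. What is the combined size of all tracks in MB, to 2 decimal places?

807.16 MB

Track A: 24:57 (min:sec) = 1,497 s; 32,000 × 1,497 × 2 × 1 = 95,808,000 bytes.
Track B: 20 minutes = 1,200 s; 22,050 × 1,200 × 2 × 8 = 423,360,000 bytes.
Track C: 40,000 × 765 × 2 × 2 = 122,400,000 bytes.
Track D: 30 min = 1,800 s; 7,350 × 1,800 × 1 × 6 = 79,380,000 bytes.
Track E: 32,000 × 449 × 3 × 2 = 86,208,000 bytes.
Total = 807,156,000 bytes = 807.16 MB.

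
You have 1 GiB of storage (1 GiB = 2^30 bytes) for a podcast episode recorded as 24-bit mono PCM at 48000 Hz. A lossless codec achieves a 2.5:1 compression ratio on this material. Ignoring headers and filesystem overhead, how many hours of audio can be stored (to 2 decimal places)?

5.18 hours

Uncompressed byte rate = 48,000 × 3 × 1 = 144,000 bytes/s.
After 2.5:1 compression, effective rate ≈ 57600 bytes/s.
Capacity = 1 × 1,073,741,824 = 1,073,741,824 bytes.
1,073,741,824 / effective rate ≈ 18641.35 s → 5.18 hours.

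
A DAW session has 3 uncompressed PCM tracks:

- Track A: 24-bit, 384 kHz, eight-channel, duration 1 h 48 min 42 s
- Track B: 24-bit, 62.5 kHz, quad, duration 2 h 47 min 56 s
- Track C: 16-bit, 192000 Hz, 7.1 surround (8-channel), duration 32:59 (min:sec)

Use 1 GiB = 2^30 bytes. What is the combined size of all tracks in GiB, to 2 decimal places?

Track A: 1 h 48 min 42 s = 6,522 s; 384,000 × 6,522 × 3 × 8 = 60,106,752,000 bytes.
Track B: 2 h 47 min 56 s = 10,076 s; 62,500 × 10,076 × 3 × 4 = 7,557,000,000 bytes.
Track C: 32:59 (min:sec) = 1,979 s; 192,000 × 1,979 × 2 × 8 = 6,079,488,000 bytes.
Total = 73,743,240,000 bytes = 68.68 GiB.

68.68 GiB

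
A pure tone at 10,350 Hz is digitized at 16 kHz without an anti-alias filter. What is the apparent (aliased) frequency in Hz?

Nyquist = 16,000/2 = 8,000 Hz; 10,350 Hz exceeds it.
Alias = |10,350 − 1×16,000| = |10,350 − 16,000| = 5,650 Hz.

5,650 Hz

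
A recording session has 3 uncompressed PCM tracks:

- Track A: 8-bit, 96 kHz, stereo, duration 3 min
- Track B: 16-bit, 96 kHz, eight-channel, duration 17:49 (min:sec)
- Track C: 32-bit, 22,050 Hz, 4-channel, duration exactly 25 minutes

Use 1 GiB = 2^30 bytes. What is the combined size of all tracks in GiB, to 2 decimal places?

2.05 GiB

Track A: 3 min = 180 s; 96,000 × 180 × 1 × 2 = 34,560,000 bytes.
Track B: 17:49 (min:sec) = 1,069 s; 96,000 × 1,069 × 2 × 8 = 1,641,984,000 bytes.
Track C: exactly 25 minutes = 1,500 s; 22,050 × 1,500 × 4 × 4 = 529,200,000 bytes.
Total = 2,205,744,000 bytes = 2.05 GiB.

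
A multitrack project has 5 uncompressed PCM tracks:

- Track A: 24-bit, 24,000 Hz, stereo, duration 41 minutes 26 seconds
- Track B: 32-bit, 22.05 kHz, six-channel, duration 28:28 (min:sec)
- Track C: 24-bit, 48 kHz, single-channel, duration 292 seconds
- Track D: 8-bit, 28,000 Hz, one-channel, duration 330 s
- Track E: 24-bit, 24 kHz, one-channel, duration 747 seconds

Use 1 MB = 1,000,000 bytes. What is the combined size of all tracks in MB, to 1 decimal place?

Track A: 41 minutes 26 seconds = 2,486 s; 24,000 × 2,486 × 3 × 2 = 357,984,000 bytes.
Track B: 28:28 (min:sec) = 1,708 s; 22,050 × 1,708 × 4 × 6 = 903,873,600 bytes.
Track C: 48,000 × 292 × 3 × 1 = 42,048,000 bytes.
Track D: 28,000 × 330 × 1 × 1 = 9,240,000 bytes.
Track E: 24,000 × 747 × 3 × 1 = 53,784,000 bytes.
Total = 1,366,929,600 bytes = 1366.9 MB.

1366.9 MB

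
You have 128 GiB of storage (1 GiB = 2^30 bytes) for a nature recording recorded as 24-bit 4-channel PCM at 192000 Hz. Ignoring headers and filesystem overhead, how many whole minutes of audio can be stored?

Uncompressed byte rate = 192,000 × 3 × 4 = 2,304,000 bytes/s.
Capacity = 128 × 1,073,741,824 = 137,438,953,472 bytes.
137,438,953,472 / 2,304,000 ≈ 59652.32 s → 994 minutes.

994 minutes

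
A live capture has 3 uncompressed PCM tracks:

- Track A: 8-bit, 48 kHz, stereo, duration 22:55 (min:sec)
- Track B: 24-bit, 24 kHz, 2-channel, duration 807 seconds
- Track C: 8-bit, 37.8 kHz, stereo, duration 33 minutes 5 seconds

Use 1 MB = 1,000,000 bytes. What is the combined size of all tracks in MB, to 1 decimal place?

398.3 MB

Track A: 22:55 (min:sec) = 1,375 s; 48,000 × 1,375 × 1 × 2 = 132,000,000 bytes.
Track B: 24,000 × 807 × 3 × 2 = 116,208,000 bytes.
Track C: 33 minutes 5 seconds = 1,985 s; 37,800 × 1,985 × 1 × 2 = 150,066,000 bytes.
Total = 398,274,000 bytes = 398.3 MB.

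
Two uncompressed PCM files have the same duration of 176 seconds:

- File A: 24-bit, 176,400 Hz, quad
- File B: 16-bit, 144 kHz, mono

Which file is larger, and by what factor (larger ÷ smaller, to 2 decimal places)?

File A: 176,400 × 3 × 4 = 2,116,800 bytes/s.
File B: 144,000 × 2 × 1 = 288,000 bytes/s.
File A is larger; ratio = 372,556,800 / 50,688,000 = 7.35.

File A, by a factor of 7.35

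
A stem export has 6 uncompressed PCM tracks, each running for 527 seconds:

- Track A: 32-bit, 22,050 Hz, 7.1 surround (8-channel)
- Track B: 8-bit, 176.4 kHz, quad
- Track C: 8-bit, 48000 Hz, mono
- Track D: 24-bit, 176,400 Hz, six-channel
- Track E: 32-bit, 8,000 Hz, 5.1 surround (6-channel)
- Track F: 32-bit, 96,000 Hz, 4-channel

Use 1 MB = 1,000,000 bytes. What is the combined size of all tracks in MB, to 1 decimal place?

3353.0 MB

Track A: 22,050 × 527 × 4 × 8 = 371,851,200 bytes.
Track B: 176,400 × 527 × 1 × 4 = 371,851,200 bytes.
Track C: 48,000 × 527 × 1 × 1 = 25,296,000 bytes.
Track D: 176,400 × 527 × 3 × 6 = 1,673,330,400 bytes.
Track E: 8,000 × 527 × 4 × 6 = 101,184,000 bytes.
Track F: 96,000 × 527 × 4 × 4 = 809,472,000 bytes.
Total = 3,352,984,800 bytes = 3353.0 MB.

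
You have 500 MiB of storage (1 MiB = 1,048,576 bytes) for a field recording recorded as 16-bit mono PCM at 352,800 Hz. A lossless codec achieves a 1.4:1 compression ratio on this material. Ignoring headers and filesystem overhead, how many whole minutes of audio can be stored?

17 minutes

Uncompressed byte rate = 352,800 × 2 × 1 = 705,600 bytes/s.
After 1.4:1 compression, effective rate ≈ 504000 bytes/s.
Capacity = 500 × 1,048,576 = 524,288,000 bytes.
524,288,000 / effective rate ≈ 1040.25 s → 17 minutes.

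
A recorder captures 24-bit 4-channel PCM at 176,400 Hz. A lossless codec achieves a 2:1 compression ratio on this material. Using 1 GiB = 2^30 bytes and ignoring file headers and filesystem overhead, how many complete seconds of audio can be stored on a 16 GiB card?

16,231 seconds

Uncompressed byte rate = 176,400 × 3 × 4 = 2,116,800 bytes/s.
After 2:1 compression, effective rate ≈ 1058400 bytes/s.
Capacity = 16 × 1,073,741,824 = 17,179,869,184 bytes.
17,179,869,184 / effective rate ≈ 16231.92 s → 16,231 seconds.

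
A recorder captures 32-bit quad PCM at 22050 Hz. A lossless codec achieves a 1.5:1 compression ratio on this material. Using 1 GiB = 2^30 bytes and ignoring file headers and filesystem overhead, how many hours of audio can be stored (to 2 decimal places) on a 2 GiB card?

Uncompressed byte rate = 22,050 × 4 × 4 = 352,800 bytes/s.
After 1.5:1 compression, effective rate ≈ 235200 bytes/s.
Capacity = 2 × 1,073,741,824 = 2,147,483,648 bytes.
2,147,483,648 / effective rate ≈ 9130.46 s → 2.54 hours.

2.54 hours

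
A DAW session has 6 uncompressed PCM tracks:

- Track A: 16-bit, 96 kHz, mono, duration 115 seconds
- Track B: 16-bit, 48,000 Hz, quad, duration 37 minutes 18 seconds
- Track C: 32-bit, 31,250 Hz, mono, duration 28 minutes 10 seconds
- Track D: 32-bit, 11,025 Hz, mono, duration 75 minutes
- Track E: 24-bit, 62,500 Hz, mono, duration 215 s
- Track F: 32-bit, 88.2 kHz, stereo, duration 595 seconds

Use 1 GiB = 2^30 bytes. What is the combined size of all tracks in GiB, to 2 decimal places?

Track A: 96,000 × 115 × 2 × 1 = 22,080,000 bytes.
Track B: 37 minutes 18 seconds = 2,238 s; 48,000 × 2,238 × 2 × 4 = 859,392,000 bytes.
Track C: 28 minutes 10 seconds = 1,690 s; 31,250 × 1,690 × 4 × 1 = 211,250,000 bytes.
Track D: 75 minutes = 4,500 s; 11,025 × 4,500 × 4 × 1 = 198,450,000 bytes.
Track E: 62,500 × 215 × 3 × 1 = 40,312,500 bytes.
Track F: 88,200 × 595 × 4 × 2 = 419,832,000 bytes.
Total = 1,751,316,500 bytes = 1.63 GiB.

1.63 GiB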